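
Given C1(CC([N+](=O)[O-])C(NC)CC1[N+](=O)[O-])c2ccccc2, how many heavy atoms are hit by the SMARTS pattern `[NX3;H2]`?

0

Check the 20 heavy atoms by environment: 2× C (H2, X4) → no; 4× C (H1, X4) → no; 1× N (H1, X3) → no; 1× C (H3, X4) → no; 1× c (aromatic, H0, X3) → no; 5× c (aromatic, H1, X3) → no; 2× N (charge +1, H0, X3) → no; 2× O (charge -1, H0, X1) → no; 2× O (H0, X1) → no.
No environment satisfies the query, so 0 matching atoms.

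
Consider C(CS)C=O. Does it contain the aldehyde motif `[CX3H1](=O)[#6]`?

Yes

The pattern [CX3H1](=O)[#6] describes an sp2 carbon with one H, double-bonded to O and single-bonded to carbon — an aldehyde.
The molecule carries an aldehyde (-CHO), whose atoms satisfy every constraint of the query, so the pattern matches.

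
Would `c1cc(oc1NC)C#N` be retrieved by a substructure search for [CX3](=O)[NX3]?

No

The pattern [CX3](=O)[NX3] describes a carbonyl carbon bonded to a trivalent nitrogen — an amide.
The closest candidate here is a nitrile (-C#N), but the nitrile N is NX1 (triple-bonded), not NX3. No other fragment satisfies the full query, so there is no match.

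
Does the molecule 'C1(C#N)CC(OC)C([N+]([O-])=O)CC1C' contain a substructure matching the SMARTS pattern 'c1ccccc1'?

No

The pattern c1ccccc1 describes six aromatic carbons in a ring — a benzene ring.
The closest candidate here is a methyl group (-CH3), but no six-membered all-carbon aromatic ring is present. No other fragment satisfies the full query, so there is no match.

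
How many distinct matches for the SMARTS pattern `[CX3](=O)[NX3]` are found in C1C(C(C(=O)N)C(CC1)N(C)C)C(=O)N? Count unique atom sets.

2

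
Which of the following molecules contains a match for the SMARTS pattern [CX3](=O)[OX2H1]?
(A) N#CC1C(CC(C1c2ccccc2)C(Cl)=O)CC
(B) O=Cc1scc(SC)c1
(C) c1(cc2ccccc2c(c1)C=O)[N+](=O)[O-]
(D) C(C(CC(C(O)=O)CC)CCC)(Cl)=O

D

[CX3](=O)[OX2H1] describes an sp2 carbon double-bonded to O and single-bonded to an -OH oxygen (a carboxylic acid).
(A) has an acyl chloride (-C(=O)Cl) but the carbonyl is bonded to Cl, not to an -OH oxygen.
(B) has an aldehyde (-CHO) but there is no singly-bonded oxygen on the carbonyl carbon.
(C) has an aldehyde (-CHO) but there is no singly-bonded oxygen on the carbonyl carbon.
(D) contains a carboxylic acid group (-C(=O)OH), which satisfies every atom and bond constraint.
So the answer is (D).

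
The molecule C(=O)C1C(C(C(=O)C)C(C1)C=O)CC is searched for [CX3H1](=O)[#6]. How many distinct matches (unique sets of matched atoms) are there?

[CX3H1](=O)[#6] is the SMARTS for an aldehyde: an sp2 carbon with one H, double-bonded to O and single-bonded to carbon.
The molecule carries 2 separate instances of an aldehyde (-CHO) meeting every constraint; each maps to a distinct set of atoms, giving 2 matches.

2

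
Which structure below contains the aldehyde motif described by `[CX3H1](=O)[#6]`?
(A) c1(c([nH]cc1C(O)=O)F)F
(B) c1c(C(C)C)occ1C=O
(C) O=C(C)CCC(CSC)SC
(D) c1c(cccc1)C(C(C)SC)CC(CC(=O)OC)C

[CX3H1](=O)[#6] describes an sp2 carbon with one H, double-bonded to O and single-bonded to carbon (an aldehyde).
(A) has a carboxylic acid group (-C(=O)OH) but the carbonyl carbon has H0 and is bonded to O, not H1.
(B) contains an aldehyde (-CHO), which satisfies every atom and bond constraint.
(C) has an acetyl/ketone group (-C(=O)CH3) but the carbonyl carbon has H0 (two carbon neighbours), not H1.
(D) has a methyl-ester group (-C(=O)OCH3) but the carbonyl carbon has H0, not H1.
So the answer is (B).

B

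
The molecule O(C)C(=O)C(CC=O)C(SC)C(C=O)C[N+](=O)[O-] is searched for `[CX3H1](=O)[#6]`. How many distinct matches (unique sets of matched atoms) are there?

2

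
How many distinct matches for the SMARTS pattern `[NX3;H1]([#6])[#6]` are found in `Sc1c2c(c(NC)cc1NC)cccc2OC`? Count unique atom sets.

[NX3;H1]([#6])[#6] is the SMARTS for a secondary amine: a trivalent nitrogen with one H, bonded to two carbons.
The molecule carries 2 separate instances of an N-methylamino group (-NHCH3) meeting every constraint; each maps to a distinct set of atoms, giving 2 matches.

2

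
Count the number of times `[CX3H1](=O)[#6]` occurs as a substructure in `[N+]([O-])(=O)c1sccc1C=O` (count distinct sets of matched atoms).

1

[CX3H1](=O)[#6] is the SMARTS for an aldehyde: an sp2 carbon with one H, double-bonded to O and single-bonded to carbon.
Exactly one fragment in the molecule meets all constraints, giving 1 match.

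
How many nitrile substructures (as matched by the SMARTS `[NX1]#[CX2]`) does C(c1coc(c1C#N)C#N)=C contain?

2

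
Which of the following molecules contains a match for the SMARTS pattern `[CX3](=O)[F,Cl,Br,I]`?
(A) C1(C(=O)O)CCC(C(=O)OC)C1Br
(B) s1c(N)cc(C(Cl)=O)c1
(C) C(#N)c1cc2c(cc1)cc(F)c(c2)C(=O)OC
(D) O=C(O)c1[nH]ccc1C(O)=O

B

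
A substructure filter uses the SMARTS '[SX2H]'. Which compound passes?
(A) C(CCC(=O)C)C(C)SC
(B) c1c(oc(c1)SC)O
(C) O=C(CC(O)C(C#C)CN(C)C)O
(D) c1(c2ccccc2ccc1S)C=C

D

[SX2H] describes an aliphatic sulfur with two connections, one being H (a thiol).
(A) has a methylthio ether (-SCH3) but the sulfur has H0 (bonded to two carbons), not H1.
(B) has a methylthio ether (-SCH3) but the sulfur has H0 (bonded to two carbons), not H1.
(C) has a hydroxyl group (-OH) but it is an -OH, not an -SH.
(D) contains a thiol (-SH), which satisfies every atom and bond constraint.
So the answer is (D).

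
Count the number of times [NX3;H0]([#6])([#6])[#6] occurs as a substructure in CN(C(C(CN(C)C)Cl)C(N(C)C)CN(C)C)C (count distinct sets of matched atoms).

[NX3;H0]([#6])([#6])[#6] is the SMARTS for a tertiary amine: a trivalent nitrogen with no H, bonded to three carbons.
The molecule carries 4 separate instances of a dimethylamino group (-N(CH3)2) meeting every constraint; each maps to a distinct set of atoms, giving 4 matches.

4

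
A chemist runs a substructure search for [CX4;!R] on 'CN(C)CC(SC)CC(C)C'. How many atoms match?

9

Check the 11 heavy atoms by environment: 9× C (X4, acyclic) → match; 1× S (X2, acyclic) → no; 1× N (X3, acyclic) → no.
That gives 9 matching atoms.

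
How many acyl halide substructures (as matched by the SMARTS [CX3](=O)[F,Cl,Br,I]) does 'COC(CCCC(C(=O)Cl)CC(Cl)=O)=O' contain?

2

[CX3](=O)[F,Cl,Br,I] is the SMARTS for an acyl halide: a carbonyl carbon bonded to a halogen.
The molecule carries 2 separate instances of an acyl chloride (-C(=O)Cl) meeting every constraint; each maps to a distinct set of atoms, giving 2 matches.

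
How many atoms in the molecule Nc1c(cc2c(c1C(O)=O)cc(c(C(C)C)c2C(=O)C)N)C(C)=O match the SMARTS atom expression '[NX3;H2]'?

2

Check the 24 heavy atoms by environment: 8× c (aromatic, H0, X3) → no; 2× c (aromatic, H1, X3) → no; 2× N (H2, X3) → match; 3× C (H0, X3) → no; 3× O (H0, X1) → no; 1× O (H1, X2) → no; 4× C (H3, X4) → no; 1× C (H1, X4) → no.
That gives 2 matching atoms.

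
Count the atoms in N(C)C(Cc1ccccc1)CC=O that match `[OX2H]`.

0

Check the 13 heavy atoms by environment: 2× C (H2, X4) → no; 1× C (H1, X4) → no; 1× N (H1, X3) → no; 1× C (H3, X4) → no; 1× c (aromatic, H0, X3) → no; 5× c (aromatic, H1, X3) → no; 1× C (H1, X3) → no; 1× O (H0, X1) → no.
No environment satisfies the query, so 0 matching atoms.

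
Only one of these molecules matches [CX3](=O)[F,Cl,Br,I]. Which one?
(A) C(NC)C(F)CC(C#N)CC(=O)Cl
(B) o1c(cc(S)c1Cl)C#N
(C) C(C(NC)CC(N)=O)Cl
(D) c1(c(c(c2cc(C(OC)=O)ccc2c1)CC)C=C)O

A

[CX3](=O)[F,Cl,Br,I] describes a carbonyl carbon bonded to a halogen (an acyl halide).
(A) contains an acyl chloride (-C(=O)Cl), which satisfies every atom and bond constraint.
(B) has a chloro substituent but the Cl is not on a carbonyl carbon.
(C) has a chloro substituent but the Cl is not on a carbonyl carbon.
(D) has a methyl-ester group (-C(=O)OCH3) but the carbonyl is bonded to -O-C, not to a halogen.
So the answer is (A).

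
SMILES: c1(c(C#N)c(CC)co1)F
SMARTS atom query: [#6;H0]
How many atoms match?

4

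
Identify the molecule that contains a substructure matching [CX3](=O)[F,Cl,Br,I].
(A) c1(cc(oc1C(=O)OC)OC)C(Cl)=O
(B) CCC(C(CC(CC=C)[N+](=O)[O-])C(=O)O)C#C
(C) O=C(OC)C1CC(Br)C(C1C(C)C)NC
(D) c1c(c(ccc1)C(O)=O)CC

[CX3](=O)[F,Cl,Br,I] describes a carbonyl carbon bonded to a halogen (an acyl halide).
(A) contains an acyl chloride (-C(=O)Cl), which satisfies every atom and bond constraint.
(B) has a carboxylic acid group (-C(=O)OH) but the carbonyl is bonded to -OH, not to a halogen.
(C) has a methyl-ester group (-C(=O)OCH3) but the carbonyl is bonded to -O-C, not to a halogen.
(D) has a carboxylic acid group (-C(=O)OH) but the carbonyl is bonded to -OH, not to a halogen.
So the answer is (A).

A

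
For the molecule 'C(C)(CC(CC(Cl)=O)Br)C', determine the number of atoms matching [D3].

3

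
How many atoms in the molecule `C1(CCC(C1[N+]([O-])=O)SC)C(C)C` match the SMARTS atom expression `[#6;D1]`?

The query [#6;D1] means: carbon bonded to exactly one heavy atom.
Check the 13 heavy atoms by environment: 4× C (D3) → no; 2× C (D2) → no; 1× N (charge +1, D3) → no; 1× O (charge -1, D1) → no; 1× O (D1) → no; 1× S (D2) → no; 3× C (D1) → match.
That gives 3 matching atoms.

3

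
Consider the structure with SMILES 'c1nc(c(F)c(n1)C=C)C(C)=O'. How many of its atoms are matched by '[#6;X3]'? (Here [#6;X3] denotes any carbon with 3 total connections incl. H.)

The query [#6;X3] means: any carbon (aromatic or not) with three total connections.
Check the 12 heavy atoms by environment: 2× n (aromatic, X2) → no; 4× c (aromatic, X3) → match; 3× C (X3) → match; 1× O (X1) → no; 1× C (X4) → no; 1× F (X1) → no.
Summing the matching environments: 4 + 3 = 7 matching atoms.

7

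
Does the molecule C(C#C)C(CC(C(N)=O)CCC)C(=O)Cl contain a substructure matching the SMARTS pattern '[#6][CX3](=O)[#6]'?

No

The pattern [#6][CX3](=O)[#6] describes a carbonyl carbon (no H) flanked by two carbons — a ketone.
The closest candidate here is a primary amide (-C(=O)NH2), but one neighbour of the carbonyl carbon is N, not C. No other fragment satisfies the full query, so there is no match.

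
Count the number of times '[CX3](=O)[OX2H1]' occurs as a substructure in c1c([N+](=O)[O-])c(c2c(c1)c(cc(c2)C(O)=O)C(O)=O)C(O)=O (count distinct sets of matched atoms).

[CX3](=O)[OX2H1] is the SMARTS for a carboxylic acid: an sp2 carbon double-bonded to O and single-bonded to an -OH oxygen.
The molecule carries 3 separate instances of a carboxylic acid group (-C(=O)OH) meeting every constraint; each maps to a distinct set of atoms, giving 3 matches.

3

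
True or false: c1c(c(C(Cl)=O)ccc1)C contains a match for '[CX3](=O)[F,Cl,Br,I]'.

The pattern [CX3](=O)[F,Cl,Br,I] describes a carbonyl carbon bonded to a halogen — an acyl halide.
The molecule carries an acyl chloride (-C(=O)Cl), whose atoms satisfy every constraint of the query, so the pattern matches.

True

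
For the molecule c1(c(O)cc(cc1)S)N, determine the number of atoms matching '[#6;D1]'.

0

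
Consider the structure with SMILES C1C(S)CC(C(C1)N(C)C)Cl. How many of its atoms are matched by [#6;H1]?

3

Check the 11 heavy atoms by environment: 3× C (H1) → match; 3× C (H2) → no; 1× Cl (H0) → no; 1× N (H0) → no; 2× C (H3) → no; 1× S (H1) → no.
That gives 3 matching atoms.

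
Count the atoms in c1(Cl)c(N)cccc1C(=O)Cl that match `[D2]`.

The query [D2] means: atom with exactly two heavy-atom neighbours.
Check the 11 heavy atoms by environment: 3× c (aromatic, D3) → no; 3× c (aromatic, D2) → match; 2× Cl (D1) → no; 1× C (D3) → no; 1× O (D1) → no; 1× N (D1) → no.
That gives 3 matching atoms.

3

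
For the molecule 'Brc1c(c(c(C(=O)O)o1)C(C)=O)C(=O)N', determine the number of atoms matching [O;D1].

The query [O;D1] means: aliphatic oxygen bonded to exactly one heavy atom.
Check the 15 heavy atoms by environment: 1× o (aromatic, D2) → no; 4× c (aromatic, D3) → no; 3× C (D3) → no; 4× O (D1) → match; 1× C (D1) → no; 1× Br (D1) → no; 1× N (D1) → no.
That gives 4 matching atoms.

4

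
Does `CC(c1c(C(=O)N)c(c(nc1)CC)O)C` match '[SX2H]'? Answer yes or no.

No

The pattern [SX2H] describes an aliphatic sulfur with two connections, one being H — a thiol.
The closest candidate here is a hydroxyl group (-OH), but it is an -OH, not an -SH. No other fragment satisfies the full query, so there is no match.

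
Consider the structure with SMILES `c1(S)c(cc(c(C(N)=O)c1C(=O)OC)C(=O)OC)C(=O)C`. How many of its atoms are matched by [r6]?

Check the 21 heavy atoms by environment: 6× c (aromatic, in 6-ring) → match; 1× S (acyclic) → no; 7× C (acyclic) → no; 6× O (acyclic) → no; 1× N (acyclic) → no.
That gives 6 matching atoms.

6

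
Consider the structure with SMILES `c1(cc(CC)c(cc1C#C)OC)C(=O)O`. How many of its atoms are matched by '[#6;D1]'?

3

The query [#6;D1] means: carbon bonded to exactly one heavy atom.
Check the 15 heavy atoms by environment: 4× c (aromatic, D3) → no; 2× c (aromatic, D2) → no; 2× C (D2) → no; 3× C (D1) → match; 1× C (D3) → no; 2× O (D1) → no; 1× O (D2) → no.
That gives 3 matching atoms.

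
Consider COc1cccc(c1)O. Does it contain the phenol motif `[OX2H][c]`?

The pattern [OX2H][c] describes a hydroxyl oxygen attached to an aromatic carbon — a phenol.
The molecule carries a hydroxyl group (-OH), whose atoms satisfy every constraint of the query, so the pattern matches.

Yes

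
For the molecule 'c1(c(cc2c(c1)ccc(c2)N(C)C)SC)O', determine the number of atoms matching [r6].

The query [r6] means: r6 matches atoms in a six-membered ring.
Check the 16 heavy atoms by environment: 10× c (aromatic, in 6-ring) → match; 1× S (acyclic) → no; 3× C (acyclic) → no; 1× O (acyclic) → no; 1× N (acyclic) → no.
That gives 10 matching atoms.

10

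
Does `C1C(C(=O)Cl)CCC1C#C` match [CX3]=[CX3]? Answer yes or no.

No

The pattern [CX3]=[CX3] describes a non-aromatic C=C double bond between two sp2 carbons — an alkene.
The closest candidate here is an ethynyl group (-C#CH), but the C-C bond is a triple bond, not a double bond. No other fragment satisfies the full query, so there is no match.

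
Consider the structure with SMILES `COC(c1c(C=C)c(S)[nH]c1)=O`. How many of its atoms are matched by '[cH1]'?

Check the 12 heavy atoms by environment: 1× n (aromatic, H1) → no; 3× c (aromatic, H0) → no; 1× c (aromatic, H1) → match; 1× C (H0) → no; 2× O (H0) → no; 1× C (H3) → no; 1× C (H1) → no; 1× C (H2) → no; 1× S (H1) → no.
That gives 1 matching atom.

1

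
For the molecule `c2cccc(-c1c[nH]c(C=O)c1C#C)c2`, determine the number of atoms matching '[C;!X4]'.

Check the 15 heavy atoms by environment: 1× n (aromatic, X3) → no; 10× c (aromatic, X3) → no; 1× C (X3) → match; 1× O (X1) → no; 2× C (X2) → match.
Summing the matching environments: 1 + 2 = 3 matching atoms.

3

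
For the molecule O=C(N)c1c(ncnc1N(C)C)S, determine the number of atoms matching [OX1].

1

The query [OX1] means: aliphatic oxygen with one total connection — typically a carbonyl =O or an oxide.
Check the 13 heavy atoms by environment: 2× n (aromatic, X2) → no; 4× c (aromatic, X3) → no; 2× N (X3) → no; 2× C (X4) → no; 1× S (X2) → no; 1× C (X3) → no; 1× O (X1) → match.
That gives 1 matching atom.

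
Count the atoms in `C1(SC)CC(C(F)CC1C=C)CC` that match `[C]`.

11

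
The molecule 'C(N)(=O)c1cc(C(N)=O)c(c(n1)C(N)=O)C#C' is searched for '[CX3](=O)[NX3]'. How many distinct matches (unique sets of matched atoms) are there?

[CX3](=O)[NX3] is the SMARTS for an amide: a carbonyl carbon bonded to a trivalent nitrogen.
The molecule carries 3 separate instances of a primary amide (-C(=O)NH2) meeting every constraint; each maps to a distinct set of atoms, giving 3 matches.

3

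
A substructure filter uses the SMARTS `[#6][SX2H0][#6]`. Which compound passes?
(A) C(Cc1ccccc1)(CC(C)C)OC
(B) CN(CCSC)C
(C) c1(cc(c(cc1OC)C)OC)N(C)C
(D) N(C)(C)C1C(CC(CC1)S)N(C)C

B

[#6][SX2H0][#6] describes an aliphatic sulfur bridging two carbons with no H on the sulfur (a thioether).
(A) has a methoxy ether (-OCH3) but the bridging atom is O, not S.
(B) contains a methylthio ether (-SCH3), which satisfies every atom and bond constraint.
(C) has a methoxy ether (-OCH3) but the bridging atom is O, not S.
(D) has a thiol (-SH) but the sulfur has H1, not H0 bridging two carbons.
So the answer is (B).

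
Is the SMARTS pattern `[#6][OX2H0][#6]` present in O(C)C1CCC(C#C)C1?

Yes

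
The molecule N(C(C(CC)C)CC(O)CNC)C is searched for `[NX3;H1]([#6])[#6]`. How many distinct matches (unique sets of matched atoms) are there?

2

[NX3;H1]([#6])[#6] is the SMARTS for a secondary amine: a trivalent nitrogen with one H, bonded to two carbons.
The molecule carries 2 separate instances of an N-methylamino group (-NHCH3) meeting every constraint; each maps to a distinct set of atoms, giving 2 matches.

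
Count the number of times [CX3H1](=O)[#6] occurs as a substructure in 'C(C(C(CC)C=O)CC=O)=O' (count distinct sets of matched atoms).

3

[CX3H1](=O)[#6] is the SMARTS for an aldehyde: an sp2 carbon with one H, double-bonded to O and single-bonded to carbon.
The molecule carries 3 separate instances of an aldehyde (-CHO) meeting every constraint; each maps to a distinct set of atoms, giving 3 matches.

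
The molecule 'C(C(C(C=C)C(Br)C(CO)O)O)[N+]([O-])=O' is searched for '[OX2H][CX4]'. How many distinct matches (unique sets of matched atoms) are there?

[OX2H][CX4] is the SMARTS for an aliphatic alcohol: a hydroxyl oxygen bound to an sp3 (X4) carbon.
The molecule carries 3 separate instances of a hydroxyl group (-OH) meeting every constraint; each maps to a distinct set of atoms, giving 3 matches.

3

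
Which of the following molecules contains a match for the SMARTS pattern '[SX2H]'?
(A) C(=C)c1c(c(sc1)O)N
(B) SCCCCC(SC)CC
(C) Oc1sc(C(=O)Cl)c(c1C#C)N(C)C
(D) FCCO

[SX2H] describes an aliphatic sulfur with two connections, one being H (a thiol).
(A) has a hydroxyl group (-OH) but it is an -OH, not an -SH.
(B) contains a thiol (-SH), which satisfies every atom and bond constraint.
(C) has a hydroxyl group (-OH) but it is an -OH, not an -SH.
(D) has a hydroxyl group (-OH) but it is an -OH, not an -SH.
So the answer is (B).

B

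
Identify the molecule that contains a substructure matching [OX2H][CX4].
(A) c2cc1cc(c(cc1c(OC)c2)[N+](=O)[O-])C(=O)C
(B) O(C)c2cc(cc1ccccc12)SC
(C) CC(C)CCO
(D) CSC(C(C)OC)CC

C

[OX2H][CX4] describes a hydroxyl oxygen bound to an sp3 (X4) carbon (an aliphatic alcohol).
(A) has a methoxy ether (-OCH3) but the oxygen has H0 (ether), not H1.
(B) has a methoxy ether (-OCH3) but the oxygen has H0 (ether), not H1.
(C) contains a hydroxyl group (-OH), which satisfies every atom and bond constraint.
(D) has a methoxy ether (-OCH3) but the oxygen has H0 (ether), not H1.
So the answer is (C).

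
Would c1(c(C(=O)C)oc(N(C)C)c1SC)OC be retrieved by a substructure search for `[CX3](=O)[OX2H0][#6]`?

No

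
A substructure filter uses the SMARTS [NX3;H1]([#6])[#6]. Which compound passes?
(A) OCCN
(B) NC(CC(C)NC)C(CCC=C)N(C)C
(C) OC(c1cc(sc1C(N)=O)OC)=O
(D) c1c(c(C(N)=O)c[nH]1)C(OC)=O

[NX3;H1]([#6])[#6] describes a trivalent nitrogen with one H, bonded to two carbons (a secondary amine).
(A) has a primary amino group (-NH2) but the nitrogen has H2 and only one carbon neighbour.
(B) contains an N-methylamino group (-NHCH3), which satisfies every atom and bond constraint.
(C) has a primary amide (-C(=O)NH2) but the -C(=O)NH2 nitrogen has H2, not H1.
(D) has a primary amide (-C(=O)NH2) but the -C(=O)NH2 nitrogen has H2, not H1.
So the answer is (B).

B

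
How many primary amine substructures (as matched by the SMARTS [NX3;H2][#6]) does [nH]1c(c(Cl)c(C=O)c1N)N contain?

[NX3;H2][#6] is the SMARTS for a primary amine: a trivalent nitrogen with two H attached to carbon.
The molecule carries 2 separate instances of a primary amino group (-NH2) meeting every constraint; each maps to a distinct set of atoms, giving 2 matches.

2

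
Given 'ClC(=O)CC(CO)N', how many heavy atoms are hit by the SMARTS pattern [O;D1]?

2

The query [O;D1] means: aliphatic oxygen bonded to exactly one heavy atom.
Check the 8 heavy atoms by environment: 2× C (D2) → no; 2× C (D3) → no; 2× O (D1) → match; 1× N (D1) → no; 1× Cl (D1) → no.
That gives 2 matching atoms.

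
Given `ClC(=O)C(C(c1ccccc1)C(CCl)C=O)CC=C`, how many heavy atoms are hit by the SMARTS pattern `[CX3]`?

The query [CX3] means: C with X3: aliphatic carbon with exactly 3 total connections.
Check the 19 heavy atoms by environment: 5× C (X4) → no; 4× C (X3) → match; 2× O (X1) → no; 2× Cl (X1) → no; 6× c (aromatic, X3) → no.
That gives 4 matching atoms.

4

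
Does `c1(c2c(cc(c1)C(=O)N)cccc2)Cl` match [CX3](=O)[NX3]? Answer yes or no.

Yes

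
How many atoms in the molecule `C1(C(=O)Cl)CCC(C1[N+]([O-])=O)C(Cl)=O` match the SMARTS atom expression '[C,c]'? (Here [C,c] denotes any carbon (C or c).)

7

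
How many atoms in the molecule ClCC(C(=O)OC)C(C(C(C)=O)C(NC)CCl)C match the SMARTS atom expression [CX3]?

The query [CX3] means: C with X3: aliphatic carbon with exactly 3 total connections.
Check the 18 heavy atoms by environment: 10× C (X4) → no; 2× Cl (X1) → no; 1× N (X3) → no; 2× C (X3) → match; 2× O (X1) → no; 1× O (X2) → no.
That gives 2 matching atoms.

2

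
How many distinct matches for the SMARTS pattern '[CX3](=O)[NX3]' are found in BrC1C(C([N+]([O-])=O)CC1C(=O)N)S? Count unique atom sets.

[CX3](=O)[NX3] is the SMARTS for an amide: a carbonyl carbon bonded to a trivalent nitrogen.
Exactly one fragment in the molecule meets all constraints, giving 1 match.

1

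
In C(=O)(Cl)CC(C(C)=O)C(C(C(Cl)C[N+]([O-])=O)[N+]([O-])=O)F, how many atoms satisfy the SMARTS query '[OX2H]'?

0

Check the 20 heavy atoms by environment: 2× C (H2, X4) → no; 4× C (H1, X4) → no; 1× F (H0, X1) → no; 2× C (H0, X3) → no; 4× O (H0, X1) → no; 1× C (H3, X4) → no; 2× N (charge +1, H0, X3) → no; 2× O (charge -1, H0, X1) → no; 2× Cl (H0, X1) → no.
No environment satisfies the query, so 0 matching atoms.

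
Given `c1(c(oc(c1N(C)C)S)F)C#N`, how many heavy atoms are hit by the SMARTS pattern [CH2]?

0

Check the 12 heavy atoms by environment: 1× o (aromatic, H0) → no; 4× c (aromatic, H0) → no; 2× N (H0) → no; 2× C (H3) → no; 1× C (H0) → no; 1× F (H0) → no; 1× S (H1) → no.
No environment satisfies the query, so 0 matching atoms.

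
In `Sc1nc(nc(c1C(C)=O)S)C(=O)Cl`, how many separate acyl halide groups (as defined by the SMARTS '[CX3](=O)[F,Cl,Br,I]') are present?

1

[CX3](=O)[F,Cl,Br,I] is the SMARTS for an acyl halide: a carbonyl carbon bonded to a halogen.
Exactly one fragment in the molecule meets all constraints, giving 1 match.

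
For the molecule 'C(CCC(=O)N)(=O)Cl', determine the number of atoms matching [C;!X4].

Check the 8 heavy atoms by environment: 2× C (X4) → no; 2× C (X3) → match; 2× O (X1) → no; 1× Cl (X1) → no; 1× N (X3) → no.
That gives 2 matching atoms.

2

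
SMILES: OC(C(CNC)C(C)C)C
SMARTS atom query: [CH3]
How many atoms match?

The query [CH3] means: aliphatic carbon with exactly three hydrogens.
Check the 10 heavy atoms by environment: 1× C (H2) → no; 3× C (H1) → no; 4× C (H3) → match; 1× O (H1) → no; 1× N (H1) → no.
That gives 4 matching atoms.

4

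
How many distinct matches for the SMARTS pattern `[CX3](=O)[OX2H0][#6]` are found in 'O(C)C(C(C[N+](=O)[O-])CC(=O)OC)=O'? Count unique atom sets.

[CX3](=O)[OX2H0][#6] is the SMARTS for an ester: a carbonyl carbon bonded to an oxygen that is itself bonded to carbon (no H on that O).
The molecule carries 2 separate instances of a methyl-ester group (-C(=O)OCH3) meeting every constraint; each maps to a distinct set of atoms, giving 2 matches.

2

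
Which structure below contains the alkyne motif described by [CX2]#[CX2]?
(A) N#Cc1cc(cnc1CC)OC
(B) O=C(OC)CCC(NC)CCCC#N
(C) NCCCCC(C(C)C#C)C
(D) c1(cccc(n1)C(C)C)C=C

C

[CX2]#[CX2] describes a carbon-carbon triple bond (an alkyne).
(A) has a nitrile (-C#N) but the triple bond is C#N, not C#C.
(B) has a nitrile (-C#N) but the triple bond is C#N, not C#C.
(C) contains an ethynyl group (-C#CH), which satisfies every atom and bond constraint.
(D) has a vinyl group (-CH=CH2) but the C=C is a double bond; both carbons are CX3, not CX2.
So the answer is (C).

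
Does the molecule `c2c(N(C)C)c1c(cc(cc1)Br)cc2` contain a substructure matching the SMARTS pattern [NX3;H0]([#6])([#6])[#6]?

Yes

The pattern [NX3;H0]([#6])([#6])[#6] describes a trivalent nitrogen with no H, bonded to three carbons — a tertiary amine.
The molecule carries a dimethylamino group (-N(CH3)2), whose atoms satisfy every constraint of the query, so the pattern matches.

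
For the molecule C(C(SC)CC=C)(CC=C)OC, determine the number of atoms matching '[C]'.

The query [C] means: uppercase C matches aliphatic (non-aromatic) carbon only.
Check the 12 heavy atoms by environment: 10× C → match; 1× S → no; 1× O → no.
That gives 10 matching atoms.

10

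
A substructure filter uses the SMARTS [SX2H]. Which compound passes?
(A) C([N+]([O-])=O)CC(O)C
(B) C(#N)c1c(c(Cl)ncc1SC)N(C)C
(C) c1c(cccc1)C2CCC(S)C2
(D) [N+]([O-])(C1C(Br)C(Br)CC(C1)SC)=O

C

[SX2H] describes an aliphatic sulfur with two connections, one being H (a thiol).
(A) has a hydroxyl group (-OH) but it is an -OH, not an -SH.
(B) has a methylthio ether (-SCH3) but the sulfur has H0 (bonded to two carbons), not H1.
(C) contains a thiol (-SH), which satisfies every atom and bond constraint.
(D) has a methylthio ether (-SCH3) but the sulfur has H0 (bonded to two carbons), not H1.
So the answer is (C).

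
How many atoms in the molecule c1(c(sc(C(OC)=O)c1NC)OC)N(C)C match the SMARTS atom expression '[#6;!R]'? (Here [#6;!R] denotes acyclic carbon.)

Check the 16 heavy atoms by environment: 1× s (aromatic, in 5-ring) → no; 4× c (aromatic, in 5-ring) → no; 2× N (acyclic) → no; 6× C (acyclic) → match; 3× O (acyclic) → no.
That gives 6 matching atoms.

6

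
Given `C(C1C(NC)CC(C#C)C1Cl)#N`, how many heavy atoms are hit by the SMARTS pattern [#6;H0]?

2

The query [#6;H0] means: any carbon with no attached hydrogen.
Check the 12 heavy atoms by environment: 5× C (H1) → no; 1× C (H2) → no; 1× N (H1) → no; 1× C (H3) → no; 2× C (H0) → match; 1× Cl (H0) → no; 1× N (H0) → no.
That gives 2 matching atoms.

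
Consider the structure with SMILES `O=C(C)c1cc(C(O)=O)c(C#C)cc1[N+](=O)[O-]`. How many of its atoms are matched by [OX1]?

4

Check the 17 heavy atoms by environment: 6× c (aromatic, X3) → no; 2× C (X3) → no; 3× O (X1) → match; 1× C (X4) → no; 1× O (X2) → no; 2× C (X2) → no; 1× N (charge +1, X3) → no; 1× O (charge -1, X1) → match.
Summing the matching environments: 3 + 1 = 4 matching atoms.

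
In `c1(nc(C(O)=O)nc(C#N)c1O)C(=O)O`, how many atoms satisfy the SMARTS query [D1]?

Check the 15 heavy atoms by environment: 2× n (aromatic, D2) → no; 4× c (aromatic, D3) → no; 2× C (D3) → no; 5× O (D1) → match; 1× C (D2) → no; 1× N (D1) → match.
Summing the matching environments: 5 + 1 = 6 matching atoms.

6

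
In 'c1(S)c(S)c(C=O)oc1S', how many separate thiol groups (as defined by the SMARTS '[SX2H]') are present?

3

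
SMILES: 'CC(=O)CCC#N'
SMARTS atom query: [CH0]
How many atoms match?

2

Check the 7 heavy atoms by environment: 2× C (H2) → no; 2× C (H0) → match; 1× O (H0) → no; 1× C (H3) → no; 1× N (H0) → no.
That gives 2 matching atoms.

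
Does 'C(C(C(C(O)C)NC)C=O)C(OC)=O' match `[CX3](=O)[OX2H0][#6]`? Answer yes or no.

Yes

The pattern [CX3](=O)[OX2H0][#6] describes a carbonyl carbon bonded to an oxygen that is itself bonded to carbon (no H on that O) — an ester.
The molecule carries a methyl-ester group (-C(=O)OCH3), whose atoms satisfy every constraint of the query, so the pattern matches.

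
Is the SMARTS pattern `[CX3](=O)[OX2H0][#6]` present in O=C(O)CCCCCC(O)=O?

The pattern [CX3](=O)[OX2H0][#6] describes a carbonyl carbon bonded to an oxygen that is itself bonded to carbon (no H on that O) — an ester.
The closest candidate here is a carboxylic acid group (-C(=O)OH), but the singly-bonded O carries H (OX2H1, not H0). No other fragment satisfies the full query, so there is no match.

No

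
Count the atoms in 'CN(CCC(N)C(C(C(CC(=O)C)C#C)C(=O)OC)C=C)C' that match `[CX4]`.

11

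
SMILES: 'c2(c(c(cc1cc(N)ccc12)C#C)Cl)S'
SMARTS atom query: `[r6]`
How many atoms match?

10

The query [r6] means: r6 matches atoms in a six-membered ring.
Check the 15 heavy atoms by environment: 10× c (aromatic, in 6-ring) → match; 1× S (acyclic) → no; 1× N (acyclic) → no; 2× C (acyclic) → no; 1× Cl (acyclic) → no.
That gives 10 matching atoms.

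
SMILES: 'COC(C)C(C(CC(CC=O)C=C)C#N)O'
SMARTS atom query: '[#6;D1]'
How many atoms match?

3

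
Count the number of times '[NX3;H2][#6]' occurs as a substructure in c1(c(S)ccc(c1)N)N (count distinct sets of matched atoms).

2

[NX3;H2][#6] is the SMARTS for a primary amine: a trivalent nitrogen with two H attached to carbon.
The molecule carries 2 separate instances of a primary amino group (-NH2) meeting every constraint; each maps to a distinct set of atoms, giving 2 matches.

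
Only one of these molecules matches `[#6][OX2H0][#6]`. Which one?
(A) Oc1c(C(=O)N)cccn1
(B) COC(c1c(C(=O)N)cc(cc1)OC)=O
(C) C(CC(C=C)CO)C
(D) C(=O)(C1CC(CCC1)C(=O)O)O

B

[#6][OX2H0][#6] describes an aliphatic oxygen bridging two carbons with no H on the oxygen (an ether).
(A) has a hydroxyl group (-OH) but the oxygen has H1, not H0 bridging two carbons.
(B) contains a methoxy ether (-OCH3), which satisfies every atom and bond constraint.
(C) has a hydroxyl group (-OH) but the oxygen has H1, not H0 bridging two carbons.
(D) has a carboxylic acid group (-C(=O)OH) but the -OH oxygen has H1; the =O is OX1, not OX2.
So the answer is (B).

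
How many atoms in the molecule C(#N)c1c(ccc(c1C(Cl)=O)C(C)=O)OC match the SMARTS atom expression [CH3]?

2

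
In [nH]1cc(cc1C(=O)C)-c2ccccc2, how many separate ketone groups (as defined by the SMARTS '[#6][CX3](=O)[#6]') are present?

1

[#6][CX3](=O)[#6] is the SMARTS for a ketone: a carbonyl carbon (no H) flanked by two carbons.
Exactly one fragment in the molecule meets all constraints, giving 1 match.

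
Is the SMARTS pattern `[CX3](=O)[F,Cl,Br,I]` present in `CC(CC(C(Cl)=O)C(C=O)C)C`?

The pattern [CX3](=O)[F,Cl,Br,I] describes a carbonyl carbon bonded to a halogen — an acyl halide.
The molecule carries an acyl chloride (-C(=O)Cl), whose atoms satisfy every constraint of the query, so the pattern matches.

Yes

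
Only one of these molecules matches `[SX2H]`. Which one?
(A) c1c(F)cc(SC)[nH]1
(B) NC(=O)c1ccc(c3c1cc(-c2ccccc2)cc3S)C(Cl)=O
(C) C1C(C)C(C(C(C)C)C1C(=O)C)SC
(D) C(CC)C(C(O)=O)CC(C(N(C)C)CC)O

B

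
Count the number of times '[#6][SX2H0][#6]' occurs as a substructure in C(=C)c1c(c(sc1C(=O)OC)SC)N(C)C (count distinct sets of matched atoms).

1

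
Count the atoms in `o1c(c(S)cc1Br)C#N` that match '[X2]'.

Check the 9 heavy atoms by environment: 1× o (aromatic, X2) → match; 4× c (aromatic, X3) → no; 1× C (X2) → match; 1× N (X1) → no; 1× S (X2) → match; 1× Br (X1) → no.
Summing the matching environments: 1 + 1 + 1 = 3 matching atoms.

3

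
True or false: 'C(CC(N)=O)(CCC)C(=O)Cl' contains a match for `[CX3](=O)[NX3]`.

The pattern [CX3](=O)[NX3] describes a carbonyl carbon bonded to a trivalent nitrogen — an amide.
The molecule carries a primary amide (-C(=O)NH2), whose atoms satisfy every constraint of the query, so the pattern matches.

True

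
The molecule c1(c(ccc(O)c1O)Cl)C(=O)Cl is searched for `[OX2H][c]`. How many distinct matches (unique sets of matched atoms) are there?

[OX2H][c] is the SMARTS for a phenol: a hydroxyl oxygen attached to an aromatic carbon.
The molecule carries 2 separate instances of a hydroxyl group (-OH) meeting every constraint; each maps to a distinct set of atoms, giving 2 matches.

2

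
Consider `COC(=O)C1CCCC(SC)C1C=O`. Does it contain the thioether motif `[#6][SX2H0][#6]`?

The pattern [#6][SX2H0][#6] describes an aliphatic sulfur bridging two carbons with no H on the sulfur — a thioether.
The molecule carries a methylthio ether (-SCH3), whose atoms satisfy every constraint of the query, so the pattern matches.

Yes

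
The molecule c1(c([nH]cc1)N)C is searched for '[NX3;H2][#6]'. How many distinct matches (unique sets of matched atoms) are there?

[NX3;H2][#6] is the SMARTS for a primary amine: a trivalent nitrogen with two H attached to carbon.
Exactly one fragment in the molecule meets all constraints, giving 1 match.

1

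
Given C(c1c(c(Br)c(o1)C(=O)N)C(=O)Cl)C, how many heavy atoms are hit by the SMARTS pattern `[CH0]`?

2

The query [CH0] means: aliphatic carbon with no attached hydrogen.
Check the 14 heavy atoms by environment: 1× o (aromatic, H0) → no; 4× c (aromatic, H0) → no; 1× C (H2) → no; 1× C (H3) → no; 1× Br (H0) → no; 2× C (H0) → match; 2× O (H0) → no; 1× Cl (H0) → no; 1× N (H2) → no.
That gives 2 matching atoms.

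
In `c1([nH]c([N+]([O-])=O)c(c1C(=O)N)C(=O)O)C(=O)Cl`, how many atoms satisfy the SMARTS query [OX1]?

5

Check the 17 heavy atoms by environment: 1× n (aromatic, X3) → no; 4× c (aromatic, X3) → no; 1× N (charge +1, X3) → no; 1× O (charge -1, X1) → match; 4× O (X1) → match; 3× C (X3) → no; 1× Cl (X1) → no; 1× O (X2) → no; 1× N (X3) → no.
Summing the matching environments: 1 + 4 = 5 matching atoms.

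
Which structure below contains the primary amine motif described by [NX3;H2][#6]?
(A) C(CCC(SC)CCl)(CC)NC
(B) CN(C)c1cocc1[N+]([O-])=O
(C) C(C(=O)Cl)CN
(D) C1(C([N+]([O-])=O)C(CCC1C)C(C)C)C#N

[NX3;H2][#6] describes a trivalent nitrogen with two H attached to carbon (a primary amine).
(A) has an N-methylamino group (-NHCH3) but the nitrogen bears two carbons and only one H (H1), not H2.
(B) has a nitro group (-[N+](=O)[O-]) but the nitrogen is [N+] with no H, not NX3H2.
(C) contains a primary amino group (-NH2), which satisfies every atom and bond constraint.
(D) has a nitrile (-C#N) but the nitrogen is NX1 (triple-bonded), not NX3 with two H.
So the answer is (C).

C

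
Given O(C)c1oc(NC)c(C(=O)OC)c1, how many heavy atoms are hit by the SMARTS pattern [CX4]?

3

The query [CX4] means: C with X4: aliphatic carbon with exactly 4 total connections (bonds + H).
Check the 13 heavy atoms by environment: 1× o (aromatic, X2) → no; 4× c (aromatic, X3) → no; 1× C (X3) → no; 1× O (X1) → no; 2× O (X2) → no; 3× C (X4) → match; 1× N (X3) → no.
That gives 3 matching atoms.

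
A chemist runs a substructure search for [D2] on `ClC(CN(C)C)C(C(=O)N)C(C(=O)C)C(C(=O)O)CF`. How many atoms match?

2

The query [D2] means: atom with exactly two heavy-atom neighbours.
Check the 20 heavy atoms by environment: 2× C (D2) → match; 7× C (D3) → no; 4× O (D1) → no; 1× N (D1) → no; 1× F (D1) → no; 3× C (D1) → no; 1× Cl (D1) → no; 1× N (D3) → no.
That gives 2 matching atoms.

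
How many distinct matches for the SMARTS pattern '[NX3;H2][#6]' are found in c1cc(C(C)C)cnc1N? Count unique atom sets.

1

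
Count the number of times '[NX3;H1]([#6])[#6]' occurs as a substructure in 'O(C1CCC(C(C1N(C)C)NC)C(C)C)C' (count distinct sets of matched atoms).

[NX3;H1]([#6])[#6] is the SMARTS for a secondary amine: a trivalent nitrogen with one H, bonded to two carbons.
Exactly one fragment in the molecule meets all constraints, giving 1 match.

1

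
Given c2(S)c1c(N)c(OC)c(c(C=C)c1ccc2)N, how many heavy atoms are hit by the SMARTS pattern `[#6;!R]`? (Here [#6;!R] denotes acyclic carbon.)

The query [#6;!R] means: carbon not in any ring.
Check the 17 heavy atoms by environment: 10× c (aromatic, in 6-ring) → no; 1× O (acyclic) → no; 3× C (acyclic) → match; 1× S (acyclic) → no; 2× N (acyclic) → no.
That gives 3 matching atoms.

3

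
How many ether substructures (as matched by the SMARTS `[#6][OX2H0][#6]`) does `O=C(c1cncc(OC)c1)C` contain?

[#6][OX2H0][#6] is the SMARTS for an ether: an aliphatic oxygen bridging two carbons with no H on the oxygen.
Exactly one fragment in the molecule meets all constraints, giving 1 match.

1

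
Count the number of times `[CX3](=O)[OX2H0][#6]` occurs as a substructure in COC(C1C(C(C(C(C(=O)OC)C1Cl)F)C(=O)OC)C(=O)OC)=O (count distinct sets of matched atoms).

[CX3](=O)[OX2H0][#6] is the SMARTS for an ester: a carbonyl carbon bonded to an oxygen that is itself bonded to carbon (no H on that O).
The molecule carries 4 separate instances of a methyl-ester group (-C(=O)OCH3) meeting every constraint; each maps to a distinct set of atoms, giving 4 matches.

4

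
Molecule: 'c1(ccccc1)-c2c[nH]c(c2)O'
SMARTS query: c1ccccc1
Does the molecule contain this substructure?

The pattern c1ccccc1 describes six aromatic carbons in a ring — a benzene ring.
The molecule carries a phenyl ring, whose atoms satisfy every constraint of the query, so the pattern matches.

Yes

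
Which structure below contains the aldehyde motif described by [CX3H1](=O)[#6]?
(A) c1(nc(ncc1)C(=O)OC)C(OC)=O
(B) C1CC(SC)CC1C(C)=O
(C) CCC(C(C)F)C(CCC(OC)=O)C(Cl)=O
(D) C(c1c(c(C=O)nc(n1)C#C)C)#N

[CX3H1](=O)[#6] describes an sp2 carbon with one H, double-bonded to O and single-bonded to carbon (an aldehyde).
(A) has a methyl-ester group (-C(=O)OCH3) but the carbonyl carbon has H0, not H1.
(B) has an acetyl/ketone group (-C(=O)CH3) but the carbonyl carbon has H0 (two carbon neighbours), not H1.
(C) has a methyl-ester group (-C(=O)OCH3) but the carbonyl carbon has H0, not H1.
(D) contains an aldehyde (-CHO), which satisfies every atom and bond constraint.
So the answer is (D).

D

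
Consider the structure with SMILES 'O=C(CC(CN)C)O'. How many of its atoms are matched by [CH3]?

1

The query [CH3] means: aliphatic carbon with exactly three hydrogens.
Check the 8 heavy atoms by environment: 2× C (H2) → no; 1× C (H1) → no; 1× C (H3) → match; 1× C (H0) → no; 1× O (H0) → no; 1× O (H1) → no; 1× N (H2) → no.
That gives 1 matching atom.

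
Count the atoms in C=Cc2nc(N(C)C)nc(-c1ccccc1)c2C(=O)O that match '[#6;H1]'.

6

The query [#6;H1] means: any carbon bearing exactly one hydrogen.
Check the 20 heavy atoms by environment: 2× n (aromatic, H0) → no; 5× c (aromatic, H0) → no; 1× C (H0) → no; 1× O (H0) → no; 1× O (H1) → no; 1× N (H0) → no; 2× C (H3) → no; 5× c (aromatic, H1) → match; 1× C (H1) → match; 1× C (H2) → no.
Summing the matching environments: 5 + 1 = 6 matching atoms.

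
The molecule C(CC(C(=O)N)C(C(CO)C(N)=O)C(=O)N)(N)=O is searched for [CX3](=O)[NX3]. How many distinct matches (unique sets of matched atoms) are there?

4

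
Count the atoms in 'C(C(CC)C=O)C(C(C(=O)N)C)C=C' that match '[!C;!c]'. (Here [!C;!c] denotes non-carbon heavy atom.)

3

The query [!C;!c] means: neither aliphatic nor aromatic carbon — same as [!#6].
Check the 14 heavy atoms by environment: 11× C → no; 2× O → match; 1× N → match.
Summing the matching environments: 2 + 1 = 3 matching atoms.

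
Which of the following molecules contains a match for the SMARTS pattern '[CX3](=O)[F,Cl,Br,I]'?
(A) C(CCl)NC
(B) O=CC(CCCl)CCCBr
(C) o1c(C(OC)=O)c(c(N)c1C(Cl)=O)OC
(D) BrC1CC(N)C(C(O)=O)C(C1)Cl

[CX3](=O)[F,Cl,Br,I] describes a carbonyl carbon bonded to a halogen (an acyl halide).
(A) has a chloro substituent but the Cl is not on a carbonyl carbon.
(B) has a chloro substituent but the Cl is not on a carbonyl carbon.
(C) contains an acyl chloride (-C(=O)Cl), which satisfies every atom and bond constraint.
(D) has a chloro substituent but the Cl is not on a carbonyl carbon.
So the answer is (C).

C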